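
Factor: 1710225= 3^2*5^2*11^1*691^1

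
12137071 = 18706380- 6569309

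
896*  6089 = 5455744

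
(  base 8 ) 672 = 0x1BA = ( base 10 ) 442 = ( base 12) 30A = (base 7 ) 1201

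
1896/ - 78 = -25+ 9/13 = -24.31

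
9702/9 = 1078 = 1078.00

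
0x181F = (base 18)1111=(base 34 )5bl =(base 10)6175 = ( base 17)1464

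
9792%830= 662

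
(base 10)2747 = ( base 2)101010111011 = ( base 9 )3682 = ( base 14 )1003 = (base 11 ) 2078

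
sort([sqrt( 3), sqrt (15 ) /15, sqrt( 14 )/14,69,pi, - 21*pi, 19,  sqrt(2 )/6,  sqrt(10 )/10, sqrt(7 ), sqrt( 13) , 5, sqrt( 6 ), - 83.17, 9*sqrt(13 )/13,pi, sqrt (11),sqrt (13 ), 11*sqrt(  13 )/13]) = [ - 83.17, - 21 * pi, sqrt (2)/6 , sqrt(15 ) /15, sqrt(14)/14,sqrt(10 )/10,sqrt ( 3),sqrt( 6), 9 * sqrt (13) /13, sqrt( 7), 11*sqrt(13)/13, pi, pi,sqrt(11 ), sqrt(13),sqrt(13 ),5, 19, 69]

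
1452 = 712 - -740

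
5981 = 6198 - 217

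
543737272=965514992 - 421777720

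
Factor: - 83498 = - 2^1 * 83^1 * 503^1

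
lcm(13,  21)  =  273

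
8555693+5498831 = 14054524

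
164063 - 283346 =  - 119283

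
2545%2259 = 286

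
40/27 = 40/27=1.48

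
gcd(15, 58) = 1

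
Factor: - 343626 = -2^1*3^1*57271^1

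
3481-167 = 3314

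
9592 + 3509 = 13101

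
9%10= 9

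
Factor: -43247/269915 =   -  5^ ( - 1) *37^(-1)*59^1*733^1 * 1459^( -1 ) 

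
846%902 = 846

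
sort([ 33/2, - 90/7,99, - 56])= [ - 56, - 90/7,  33/2,  99 ] 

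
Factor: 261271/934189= 937^(-1)*997^ (- 1)*261271^1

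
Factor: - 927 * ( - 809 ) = 749943 = 3^2*103^1 * 809^1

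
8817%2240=2097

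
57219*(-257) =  - 14705283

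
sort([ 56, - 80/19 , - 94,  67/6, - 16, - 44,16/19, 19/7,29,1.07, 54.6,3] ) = [ - 94, - 44, - 16, -80/19 , 16/19, 1.07, 19/7,3,67/6,29,54.6,56] 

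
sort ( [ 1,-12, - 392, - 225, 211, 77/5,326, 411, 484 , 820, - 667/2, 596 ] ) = [ - 392,- 667/2,-225, - 12, 1, 77/5,211, 326,411, 484, 596, 820 ]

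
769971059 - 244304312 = 525666747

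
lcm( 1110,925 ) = 5550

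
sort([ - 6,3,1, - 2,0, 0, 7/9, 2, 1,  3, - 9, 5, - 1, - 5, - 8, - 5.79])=[ - 9,- 8, - 6, - 5.79, - 5 , - 2, - 1, 0,0, 7/9, 1,1,2, 3,3, 5]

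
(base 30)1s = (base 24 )2a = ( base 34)1O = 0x3a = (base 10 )58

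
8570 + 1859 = 10429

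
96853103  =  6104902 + 90748201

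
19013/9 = 19013/9 =2112.56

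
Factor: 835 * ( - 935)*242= - 2^1*5^2*11^3 *17^1*167^1 = - 188935450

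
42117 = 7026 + 35091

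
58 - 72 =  -14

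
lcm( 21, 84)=84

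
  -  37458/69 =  - 543 + 3/23 = - 542.87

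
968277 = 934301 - - 33976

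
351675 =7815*45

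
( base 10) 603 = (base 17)218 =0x25B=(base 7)1521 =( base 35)H8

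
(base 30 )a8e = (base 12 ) 5432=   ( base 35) 7JE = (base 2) 10010000100110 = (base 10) 9254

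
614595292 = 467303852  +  147291440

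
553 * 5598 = 3095694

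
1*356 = 356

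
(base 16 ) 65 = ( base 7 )203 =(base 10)101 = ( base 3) 10202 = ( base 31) 38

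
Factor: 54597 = 3^1 * 18199^1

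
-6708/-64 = 1677/16=104.81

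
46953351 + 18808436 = 65761787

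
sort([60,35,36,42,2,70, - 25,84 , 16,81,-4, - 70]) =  [ -70,-25,-4,  2,16,35 , 36,  42, 60, 70 , 81,84 ]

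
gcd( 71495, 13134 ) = 1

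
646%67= 43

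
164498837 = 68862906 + 95635931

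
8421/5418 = 1 + 143/258  =  1.55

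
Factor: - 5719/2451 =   -  3^(- 1)*7^1 = - 7/3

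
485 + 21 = 506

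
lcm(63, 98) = 882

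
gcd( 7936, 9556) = 4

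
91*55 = 5005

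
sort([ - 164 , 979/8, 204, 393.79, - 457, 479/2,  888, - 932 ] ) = [-932, -457, - 164,979/8, 204, 479/2, 393.79,888]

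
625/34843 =625/34843  =  0.02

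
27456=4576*6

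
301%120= 61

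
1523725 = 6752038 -5228313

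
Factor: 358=2^1*179^1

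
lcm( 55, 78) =4290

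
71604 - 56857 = 14747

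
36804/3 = 12268 = 12268.00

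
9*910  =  8190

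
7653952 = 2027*3776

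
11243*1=11243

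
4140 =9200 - 5060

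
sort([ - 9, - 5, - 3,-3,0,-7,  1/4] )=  [ - 9,-7,-5, - 3, - 3, 0, 1/4]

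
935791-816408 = 119383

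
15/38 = 15/38 = 0.39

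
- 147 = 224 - 371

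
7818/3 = 2606 = 2606.00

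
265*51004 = 13516060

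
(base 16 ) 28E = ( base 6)3010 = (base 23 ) 15A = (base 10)654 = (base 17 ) 248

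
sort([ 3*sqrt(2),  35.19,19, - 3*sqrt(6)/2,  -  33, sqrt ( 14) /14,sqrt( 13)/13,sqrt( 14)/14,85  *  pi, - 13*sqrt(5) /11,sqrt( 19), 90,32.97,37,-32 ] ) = [ - 33, - 32,-3 *sqrt( 6)/2, - 13 *sqrt(5) /11, sqrt( 14)/14,sqrt( 14)/14,sqrt( 13)/13,3*sqrt( 2 ),sqrt(19),19,32.97,35.19, 37,90, 85* pi] 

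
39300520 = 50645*776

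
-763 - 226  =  -989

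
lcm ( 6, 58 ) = 174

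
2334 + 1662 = 3996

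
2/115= 2/115 = 0.02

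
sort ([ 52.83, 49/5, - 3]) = [ -3,49/5, 52.83 ]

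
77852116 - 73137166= 4714950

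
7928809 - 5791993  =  2136816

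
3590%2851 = 739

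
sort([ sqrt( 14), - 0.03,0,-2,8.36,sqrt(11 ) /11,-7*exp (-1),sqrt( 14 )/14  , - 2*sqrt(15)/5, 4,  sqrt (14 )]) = [ - 7*exp( -1 ), - 2, - 2 * sqrt(15) /5,  -  0.03,0, sqrt (14 ) /14,sqrt( 11) /11, sqrt( 14 ), sqrt( 14),4,8.36 ]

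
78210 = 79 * 990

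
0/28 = 0 = 0.00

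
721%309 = 103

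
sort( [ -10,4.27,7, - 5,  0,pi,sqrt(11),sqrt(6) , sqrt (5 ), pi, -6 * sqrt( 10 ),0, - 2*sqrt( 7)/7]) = [-6*sqrt( 10), - 10,-5 ,-2 * sqrt(7 )/7,0,0, sqrt( 5 ) , sqrt( 6),pi, pi,  sqrt(11),  4.27, 7 ]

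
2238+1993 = 4231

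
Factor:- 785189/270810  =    -  2^( - 1 )*3^( - 3) * 5^( - 1)*17^(-1)*59^(-1)*71^1*11059^1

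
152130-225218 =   -  73088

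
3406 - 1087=2319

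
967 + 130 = 1097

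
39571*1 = 39571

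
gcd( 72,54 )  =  18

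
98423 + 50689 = 149112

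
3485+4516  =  8001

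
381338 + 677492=1058830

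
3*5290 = 15870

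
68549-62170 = 6379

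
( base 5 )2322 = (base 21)G1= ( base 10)337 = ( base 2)101010001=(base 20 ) GH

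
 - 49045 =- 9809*5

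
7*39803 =278621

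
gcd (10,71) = 1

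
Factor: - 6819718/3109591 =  - 2^1*37^( -1 ) * 181^1*229^(  -  1)*367^(-1)*18839^1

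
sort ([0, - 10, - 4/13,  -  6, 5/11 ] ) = [  -  10, - 6,- 4/13,0,5/11] 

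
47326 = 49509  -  2183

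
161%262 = 161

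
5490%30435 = 5490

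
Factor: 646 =2^1*17^1*19^1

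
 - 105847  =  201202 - 307049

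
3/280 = 3/280 = 0.01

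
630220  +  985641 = 1615861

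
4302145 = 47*91535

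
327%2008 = 327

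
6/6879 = 2/2293 = 0.00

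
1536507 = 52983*29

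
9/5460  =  3/1820 = 0.00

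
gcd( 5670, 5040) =630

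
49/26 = 1+23/26 = 1.88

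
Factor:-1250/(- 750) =3^ (-1) * 5^1 = 5/3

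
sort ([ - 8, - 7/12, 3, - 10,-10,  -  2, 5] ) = [ - 10,-10, - 8 , - 2, - 7/12, 3, 5 ]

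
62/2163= 62/2163=0.03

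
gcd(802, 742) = 2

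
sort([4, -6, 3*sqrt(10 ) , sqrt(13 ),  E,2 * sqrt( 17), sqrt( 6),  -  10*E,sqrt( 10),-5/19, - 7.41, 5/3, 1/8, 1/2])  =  [-10*E, - 7.41, - 6, - 5/19,1/8,1/2,5/3,sqrt ( 6), E, sqrt( 10 ), sqrt ( 13 ), 4,  2*sqrt(17),  3*sqrt(10) ] 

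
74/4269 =74/4269= 0.02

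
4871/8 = 608 + 7/8 = 608.88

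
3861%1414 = 1033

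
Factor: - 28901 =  - 28901^1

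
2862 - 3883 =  - 1021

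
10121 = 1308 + 8813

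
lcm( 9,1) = 9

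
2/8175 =2/8175 = 0.00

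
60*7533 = 451980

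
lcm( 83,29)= 2407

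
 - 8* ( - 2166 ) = 17328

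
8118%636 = 486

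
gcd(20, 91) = 1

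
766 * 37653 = 28842198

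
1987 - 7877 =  - 5890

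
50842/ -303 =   -  168 + 62/303 = - 167.80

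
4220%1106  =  902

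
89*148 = 13172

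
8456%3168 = 2120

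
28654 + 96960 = 125614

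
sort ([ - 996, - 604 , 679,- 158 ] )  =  [  -  996, - 604,-158,679 ]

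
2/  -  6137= - 2/6137 = - 0.00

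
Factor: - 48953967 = -3^1 * 16317989^1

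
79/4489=79/4489 = 0.02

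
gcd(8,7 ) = 1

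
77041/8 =9630+1/8 = 9630.12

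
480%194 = 92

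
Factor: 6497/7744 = 2^( - 6)*11^( - 2)*73^1*89^1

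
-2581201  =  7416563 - 9997764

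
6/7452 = 1/1242   =  0.00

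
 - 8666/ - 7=1238/1 = 1238.00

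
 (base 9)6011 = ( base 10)4384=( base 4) 1010200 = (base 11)3326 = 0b1000100100000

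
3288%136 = 24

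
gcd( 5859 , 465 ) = 93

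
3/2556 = 1/852 = 0.00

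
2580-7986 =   -  5406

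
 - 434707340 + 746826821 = 312119481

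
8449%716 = 573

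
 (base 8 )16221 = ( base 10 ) 7313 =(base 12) 4295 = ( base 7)30215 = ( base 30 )83n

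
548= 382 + 166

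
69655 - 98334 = - 28679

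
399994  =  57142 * 7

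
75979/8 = 75979/8 = 9497.38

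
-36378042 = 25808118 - 62186160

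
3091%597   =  106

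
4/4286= 2/2143 = 0.00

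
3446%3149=297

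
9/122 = 9/122  =  0.07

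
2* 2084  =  4168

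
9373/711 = 9373/711 = 13.18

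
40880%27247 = 13633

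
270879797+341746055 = 612625852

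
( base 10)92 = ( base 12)78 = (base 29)35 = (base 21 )48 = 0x5c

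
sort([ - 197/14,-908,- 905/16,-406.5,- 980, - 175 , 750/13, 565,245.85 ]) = [ - 980,-908, - 406.5 , - 175,-905/16, - 197/14, 750/13,245.85, 565]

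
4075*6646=27082450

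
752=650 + 102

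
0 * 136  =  0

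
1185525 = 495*2395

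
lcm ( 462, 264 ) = 1848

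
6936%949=293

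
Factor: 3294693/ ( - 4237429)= - 3^2*  7^( - 1 )*  366077^1*605347^( - 1)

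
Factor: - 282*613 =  - 172866 = -  2^1 * 3^1*47^1*613^1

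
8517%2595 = 732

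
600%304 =296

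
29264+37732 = 66996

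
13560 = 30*452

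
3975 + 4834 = 8809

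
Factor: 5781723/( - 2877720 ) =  - 1927241/959240=- 2^(-3) * 5^( - 1)*23981^ ( - 1) * 1927241^1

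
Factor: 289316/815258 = 302/851=2^1 * 23^( - 1) * 37^(-1 )*151^1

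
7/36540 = 1/5220 =0.00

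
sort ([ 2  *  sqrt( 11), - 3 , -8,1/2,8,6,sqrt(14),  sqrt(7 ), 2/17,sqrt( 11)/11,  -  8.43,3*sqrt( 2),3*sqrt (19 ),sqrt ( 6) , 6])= [ - 8.43,- 8, -3, 2/17,sqrt(11)/11, 1/2,sqrt( 6), sqrt (7), sqrt(14 ),3 * sqrt( 2),6, 6,2*sqrt (11), 8,3*sqrt( 19 ) ]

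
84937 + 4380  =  89317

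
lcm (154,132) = 924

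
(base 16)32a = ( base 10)810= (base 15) 390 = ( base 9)1100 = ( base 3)1010000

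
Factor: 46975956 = 2^2*  3^1*3914663^1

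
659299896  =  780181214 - 120881318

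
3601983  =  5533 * 651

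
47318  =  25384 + 21934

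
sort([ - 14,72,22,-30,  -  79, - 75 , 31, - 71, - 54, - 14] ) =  [ - 79, - 75,- 71, - 54, - 30 ,- 14,-14, 22, 31,72] 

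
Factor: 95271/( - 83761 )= -3^1*11^1 * 2887^1*83761^( - 1)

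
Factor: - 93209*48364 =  - 2^2 *83^1* 107^1 * 113^1  *  1123^1= - 4507960076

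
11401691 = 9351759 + 2049932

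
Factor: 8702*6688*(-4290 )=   -  249673607040 = - 2^7*  3^1 * 5^1*11^2*13^1*19^2*229^1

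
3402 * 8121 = 27627642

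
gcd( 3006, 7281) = 9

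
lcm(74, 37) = 74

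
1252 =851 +401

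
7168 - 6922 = 246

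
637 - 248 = 389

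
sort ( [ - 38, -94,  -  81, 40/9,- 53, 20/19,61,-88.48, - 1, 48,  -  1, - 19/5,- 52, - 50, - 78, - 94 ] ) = [-94, - 94,-88.48, -81, - 78, - 53,- 52, - 50, - 38, - 19/5, - 1, - 1, 20/19, 40/9, 48 , 61 ] 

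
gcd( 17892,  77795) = 1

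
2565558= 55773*46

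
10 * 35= 350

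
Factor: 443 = 443^1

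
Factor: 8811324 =2^2*3^2*244759^1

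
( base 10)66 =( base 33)20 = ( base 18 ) 3c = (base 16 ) 42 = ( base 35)1V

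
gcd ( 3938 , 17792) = 2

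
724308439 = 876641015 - 152332576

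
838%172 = 150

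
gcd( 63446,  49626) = 2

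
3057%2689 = 368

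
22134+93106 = 115240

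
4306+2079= 6385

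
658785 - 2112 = 656673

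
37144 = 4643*8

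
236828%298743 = 236828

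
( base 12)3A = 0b101110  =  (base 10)46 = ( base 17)2c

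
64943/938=64943/938= 69.24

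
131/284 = 131/284 =0.46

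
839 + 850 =1689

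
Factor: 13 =13^1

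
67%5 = 2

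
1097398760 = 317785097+779613663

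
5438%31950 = 5438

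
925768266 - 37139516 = 888628750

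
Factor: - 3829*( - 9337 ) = 35751373 = 7^1 * 547^1*9337^1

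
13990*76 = 1063240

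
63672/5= 12734  +  2/5 = 12734.40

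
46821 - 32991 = 13830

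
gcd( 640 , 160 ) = 160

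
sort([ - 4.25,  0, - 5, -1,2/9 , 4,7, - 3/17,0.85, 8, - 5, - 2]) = [ - 5,  -  5, - 4.25, - 2 , - 1, - 3/17, 0,2/9, 0.85 , 4,7,8 ]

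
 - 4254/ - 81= 1418/27 = 52.52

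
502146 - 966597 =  - 464451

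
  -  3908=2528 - 6436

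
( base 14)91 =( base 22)5H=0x7f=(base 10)127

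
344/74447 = 344/74447 = 0.00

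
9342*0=0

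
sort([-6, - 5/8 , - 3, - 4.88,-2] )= [ - 6, - 4.88,-3, - 2, - 5/8 ]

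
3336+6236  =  9572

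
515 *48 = 24720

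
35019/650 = 53+569/650 = 53.88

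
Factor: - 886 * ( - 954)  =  845244 = 2^2*3^2*53^1*443^1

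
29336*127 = 3725672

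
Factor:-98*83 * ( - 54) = 439236 = 2^2 *3^3 * 7^2* 83^1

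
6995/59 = 6995/59 = 118.56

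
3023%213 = 41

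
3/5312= 3/5312 =0.00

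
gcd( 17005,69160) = 95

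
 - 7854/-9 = 2618/3 = 872.67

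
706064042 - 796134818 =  - 90070776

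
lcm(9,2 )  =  18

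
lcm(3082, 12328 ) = 12328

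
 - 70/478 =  - 35/239  =  -0.15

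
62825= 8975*7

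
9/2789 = 9/2789 = 0.00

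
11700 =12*975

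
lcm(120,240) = 240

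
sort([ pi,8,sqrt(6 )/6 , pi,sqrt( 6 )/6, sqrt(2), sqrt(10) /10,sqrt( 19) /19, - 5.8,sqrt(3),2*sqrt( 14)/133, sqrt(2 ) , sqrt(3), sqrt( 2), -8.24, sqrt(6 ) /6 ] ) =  [ - 8.24,-5.8,2*sqrt( 14)/133, sqrt(19)/19, sqrt(10)/10,  sqrt(6)/6,sqrt( 6)/6,sqrt( 6)/6,sqrt( 2), sqrt( 2) , sqrt(  2),sqrt( 3), sqrt ( 3), pi,pi,8]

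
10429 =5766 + 4663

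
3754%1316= 1122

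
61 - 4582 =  - 4521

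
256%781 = 256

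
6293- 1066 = 5227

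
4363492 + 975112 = 5338604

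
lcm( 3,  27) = 27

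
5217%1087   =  869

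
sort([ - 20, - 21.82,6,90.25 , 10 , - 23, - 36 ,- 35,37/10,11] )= [ - 36, - 35, - 23,-21.82, - 20 , 37/10,6,10,11,90.25 ]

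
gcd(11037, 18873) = 3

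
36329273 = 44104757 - 7775484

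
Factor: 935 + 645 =2^2*5^1*79^1= 1580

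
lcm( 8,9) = 72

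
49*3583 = 175567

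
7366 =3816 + 3550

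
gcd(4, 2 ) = 2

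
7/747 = 7/747 = 0.01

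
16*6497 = 103952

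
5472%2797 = 2675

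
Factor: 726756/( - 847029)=-284/331 = - 2^2*71^1*331^(-1 )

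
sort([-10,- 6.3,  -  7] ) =[ - 10, - 7, - 6.3]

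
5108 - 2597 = 2511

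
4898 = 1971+2927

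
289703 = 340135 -50432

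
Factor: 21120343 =19^1*47^1*67^1*353^1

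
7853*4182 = 32841246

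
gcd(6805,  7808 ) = 1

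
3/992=3/992 = 0.00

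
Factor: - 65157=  -3^1*37^1*587^1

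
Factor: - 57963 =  - 3^1*139^2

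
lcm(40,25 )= 200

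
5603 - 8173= - 2570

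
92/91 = 92/91 =1.01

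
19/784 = 19/784 = 0.02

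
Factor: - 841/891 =-3^( - 4)*11^( - 1)*29^2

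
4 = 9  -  5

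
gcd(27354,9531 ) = 3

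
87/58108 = 87/58108 = 0.00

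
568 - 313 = 255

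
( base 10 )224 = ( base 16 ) e0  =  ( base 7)440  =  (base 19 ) BF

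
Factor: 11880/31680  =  3/8=2^( - 3 )*3^1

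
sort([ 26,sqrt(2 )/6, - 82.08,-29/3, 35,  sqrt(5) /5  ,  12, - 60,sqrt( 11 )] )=[- 82.08, - 60, - 29/3, sqrt( 2 )/6,sqrt(5 ) /5, sqrt( 11 ), 12 , 26, 35]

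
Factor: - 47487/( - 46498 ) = 2^(-1 )*3^1*11^1*67^( - 1)*347^(-1 ) * 1439^1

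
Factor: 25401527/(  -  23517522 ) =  - 2^( - 1 ) *3^( - 2 )*7^(  -  1)  *  227^1*317^1*353^1  *186647^( - 1 ) 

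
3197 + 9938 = 13135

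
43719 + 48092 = 91811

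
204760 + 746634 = 951394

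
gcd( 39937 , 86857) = 1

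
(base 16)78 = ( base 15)80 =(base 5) 440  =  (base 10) 120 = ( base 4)1320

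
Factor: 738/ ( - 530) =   -  369/265 = - 3^2*5^( - 1)*41^1*53^( - 1 ) 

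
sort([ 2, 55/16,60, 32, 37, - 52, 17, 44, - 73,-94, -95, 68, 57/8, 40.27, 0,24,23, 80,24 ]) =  [-95, - 94,  -  73, - 52, 0, 2, 55/16, 57/8, 17, 23, 24, 24, 32, 37, 40.27, 44 , 60 , 68,80]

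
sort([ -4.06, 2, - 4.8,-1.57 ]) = [ - 4.8, - 4.06, - 1.57, 2 ]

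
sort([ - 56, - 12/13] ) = [ - 56, - 12/13 ] 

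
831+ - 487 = 344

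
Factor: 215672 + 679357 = 895029 = 3^1 * 298343^1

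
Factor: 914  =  2^1*457^1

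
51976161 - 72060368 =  - 20084207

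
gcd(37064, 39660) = 4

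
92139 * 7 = 644973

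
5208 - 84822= -79614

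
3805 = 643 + 3162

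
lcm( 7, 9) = 63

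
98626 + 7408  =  106034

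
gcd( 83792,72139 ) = 1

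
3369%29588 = 3369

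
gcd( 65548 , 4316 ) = 4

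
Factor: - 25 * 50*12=- 15000 = - 2^3*3^1*5^4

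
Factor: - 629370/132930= - 999/211 = -3^3 *37^1*211^ ( - 1 ) 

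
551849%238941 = 73967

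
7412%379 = 211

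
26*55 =1430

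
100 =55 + 45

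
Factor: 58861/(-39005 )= -5^( - 1 )*11^1*29^(  -  1 )*269^( - 1 )*5351^1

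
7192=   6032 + 1160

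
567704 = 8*70963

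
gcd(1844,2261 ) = 1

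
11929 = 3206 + 8723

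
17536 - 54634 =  - 37098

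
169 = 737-568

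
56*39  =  2184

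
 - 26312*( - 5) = 131560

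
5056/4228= 1+207/1057   =  1.20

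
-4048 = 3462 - 7510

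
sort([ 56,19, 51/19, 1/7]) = [1/7, 51/19,19,  56]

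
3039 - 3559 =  - 520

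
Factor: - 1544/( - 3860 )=2^1*5^(-1) = 2/5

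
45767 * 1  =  45767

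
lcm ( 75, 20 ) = 300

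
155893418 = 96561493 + 59331925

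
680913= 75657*9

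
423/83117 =423/83117= 0.01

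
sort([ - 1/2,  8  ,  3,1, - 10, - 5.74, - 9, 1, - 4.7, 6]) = [ - 10, - 9, - 5.74, - 4.7,  -  1/2, 1, 1, 3, 6,8]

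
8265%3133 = 1999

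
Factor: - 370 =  - 2^1*5^1*37^1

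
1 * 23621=23621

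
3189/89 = 3189/89 = 35.83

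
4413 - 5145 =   -  732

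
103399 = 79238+24161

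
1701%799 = 103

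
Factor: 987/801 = 3^( - 1 )*7^1*47^1*89^(-1 )=329/267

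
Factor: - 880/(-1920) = 2^( - 3)*3^( - 1 )*11^1 = 11/24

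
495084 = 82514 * 6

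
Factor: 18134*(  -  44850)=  - 2^2*3^1*5^2*13^1*23^1*9067^1 = -813309900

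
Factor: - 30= - 2^1*3^1*5^1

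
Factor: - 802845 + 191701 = -2^3*79^1*  967^1 =- 611144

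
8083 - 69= 8014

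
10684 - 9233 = 1451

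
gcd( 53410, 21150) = 10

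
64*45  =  2880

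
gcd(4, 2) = 2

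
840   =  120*7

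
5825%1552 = 1169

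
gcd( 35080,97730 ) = 10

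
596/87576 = 149/21894 = 0.01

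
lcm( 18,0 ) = 0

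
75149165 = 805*93353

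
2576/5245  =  2576/5245 = 0.49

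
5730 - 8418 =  - 2688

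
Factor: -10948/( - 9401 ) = 2^2*23^1*79^( - 1) = 92/79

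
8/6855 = 8/6855=0.00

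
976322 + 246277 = 1222599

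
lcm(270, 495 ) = 2970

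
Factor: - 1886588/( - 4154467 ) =2^2 * 11^1*23^(  -  1)*53^1*809^1*180629^(  -  1)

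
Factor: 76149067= 23^1*3310829^1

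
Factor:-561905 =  - 5^1*41^1*2741^1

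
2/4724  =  1/2362 = 0.00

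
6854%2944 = 966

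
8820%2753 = 561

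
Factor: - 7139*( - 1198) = 8552522 = 2^1*11^2*59^1*599^1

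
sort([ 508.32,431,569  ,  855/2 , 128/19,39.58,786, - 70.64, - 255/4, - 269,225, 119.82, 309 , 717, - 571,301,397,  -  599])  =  [-599 , - 571, - 269, - 70.64, - 255/4,128/19, 39.58, 119.82,225, 301, 309,397, 855/2,  431,508.32,569,717,786 ] 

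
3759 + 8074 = 11833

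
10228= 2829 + 7399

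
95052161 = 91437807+3614354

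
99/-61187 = -99/61187= -0.00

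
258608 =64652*4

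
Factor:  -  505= - 5^1*101^1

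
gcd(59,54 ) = 1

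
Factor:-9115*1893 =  - 3^1*5^1*631^1 * 1823^1 = - 17254695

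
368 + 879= 1247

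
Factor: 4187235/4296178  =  2^( - 1 ) * 3^1*5^1*13^1 * 79^( - 1 )*109^1*197^1*27191^(-1 )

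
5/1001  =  5/1001 = 0.00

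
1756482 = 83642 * 21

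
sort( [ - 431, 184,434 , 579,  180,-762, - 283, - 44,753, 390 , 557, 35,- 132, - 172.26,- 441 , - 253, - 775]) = [ - 775, - 762, - 441, - 431, - 283, - 253,-172.26, - 132,-44,35,  180, 184, 390,434,557, 579,753]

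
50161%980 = 181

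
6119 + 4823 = 10942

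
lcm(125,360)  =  9000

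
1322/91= 1322/91 = 14.53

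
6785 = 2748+4037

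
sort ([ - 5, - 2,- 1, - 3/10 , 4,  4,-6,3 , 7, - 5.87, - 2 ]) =[ - 6, - 5.87,  -  5,  -  2, - 2, - 1, - 3/10, 3, 4,4  ,  7]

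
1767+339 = 2106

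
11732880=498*23560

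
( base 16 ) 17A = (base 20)II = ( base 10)378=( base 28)de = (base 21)i0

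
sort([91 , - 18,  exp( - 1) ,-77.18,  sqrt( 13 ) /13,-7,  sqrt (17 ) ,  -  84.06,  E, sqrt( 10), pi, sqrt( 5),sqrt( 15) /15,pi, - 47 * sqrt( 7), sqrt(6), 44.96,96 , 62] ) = [-47*sqrt( 7), - 84.06, - 77.18, - 18, - 7,sqrt(15)/15, sqrt( 13)/13, exp( - 1) , sqrt( 5),sqrt(6) , E,pi,  pi,sqrt(10),sqrt( 17), 44.96,  62, 91,  96 ]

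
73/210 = 73/210 = 0.35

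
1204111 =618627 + 585484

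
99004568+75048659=174053227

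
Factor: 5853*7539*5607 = 3^4 *7^2*89^1*359^1 * 1951^1 = 247413175569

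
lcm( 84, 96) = 672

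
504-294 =210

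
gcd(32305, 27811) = 7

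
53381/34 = 1570 + 1/34 = 1570.03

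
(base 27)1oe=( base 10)1391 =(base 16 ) 56f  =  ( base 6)10235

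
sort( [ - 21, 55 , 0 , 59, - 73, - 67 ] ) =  [  -  73,  -  67,-21, 0, 55,59 ] 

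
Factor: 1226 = 2^1 * 613^1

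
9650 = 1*9650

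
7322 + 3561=10883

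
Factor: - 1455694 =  - 2^1 * 727847^1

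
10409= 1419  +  8990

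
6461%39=26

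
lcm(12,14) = 84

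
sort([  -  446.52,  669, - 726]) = [-726, - 446.52,669 ]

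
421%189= 43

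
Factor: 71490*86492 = 6183313080=2^3 * 3^1 * 5^1 * 7^1 * 2383^1*3089^1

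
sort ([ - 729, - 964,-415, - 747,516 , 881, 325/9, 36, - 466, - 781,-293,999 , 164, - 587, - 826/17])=[ -964,-781, - 747, - 729, - 587,-466, - 415, - 293, - 826/17  ,  36,325/9,164, 516, 881,999]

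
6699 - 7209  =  -510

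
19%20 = 19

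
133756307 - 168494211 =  - 34737904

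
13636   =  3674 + 9962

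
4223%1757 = 709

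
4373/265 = 4373/265 = 16.50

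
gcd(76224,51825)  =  3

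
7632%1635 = 1092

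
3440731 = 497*6923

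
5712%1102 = 202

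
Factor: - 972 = -2^2*3^5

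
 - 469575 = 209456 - 679031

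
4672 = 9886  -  5214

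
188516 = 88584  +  99932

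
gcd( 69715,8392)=1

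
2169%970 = 229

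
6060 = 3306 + 2754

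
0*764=0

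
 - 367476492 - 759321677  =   - 1126798169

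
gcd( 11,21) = 1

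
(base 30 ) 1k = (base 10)50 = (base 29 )1l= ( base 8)62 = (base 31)1J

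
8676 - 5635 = 3041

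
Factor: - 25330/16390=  - 17/11 = - 11^( - 1)*17^1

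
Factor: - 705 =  - 3^1*5^1*47^1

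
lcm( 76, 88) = 1672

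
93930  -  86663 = 7267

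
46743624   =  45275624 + 1468000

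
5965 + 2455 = 8420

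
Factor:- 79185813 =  - 3^1*7^2*17^1*31687^1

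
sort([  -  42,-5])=[ - 42, - 5]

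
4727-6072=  - 1345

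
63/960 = 21/320 = 0.07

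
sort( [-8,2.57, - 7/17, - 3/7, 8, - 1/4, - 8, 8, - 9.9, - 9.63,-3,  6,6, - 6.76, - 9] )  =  [ - 9.9, - 9.63, - 9,  -  8, - 8, - 6.76, - 3,  -  3/7, - 7/17, - 1/4, 2.57, 6 , 6,8 , 8 ]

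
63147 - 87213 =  -24066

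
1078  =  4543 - 3465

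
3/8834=3/8834 = 0.00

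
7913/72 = 109 + 65/72 = 109.90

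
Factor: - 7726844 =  - 2^2*19^2*5351^1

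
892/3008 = 223/752= 0.30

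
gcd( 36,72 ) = 36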